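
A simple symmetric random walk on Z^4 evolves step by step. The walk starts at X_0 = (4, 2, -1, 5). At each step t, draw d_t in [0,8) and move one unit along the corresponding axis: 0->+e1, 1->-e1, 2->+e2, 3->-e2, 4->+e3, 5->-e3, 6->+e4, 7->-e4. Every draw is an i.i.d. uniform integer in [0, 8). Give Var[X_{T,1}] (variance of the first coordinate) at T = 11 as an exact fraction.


11/4

Outcome values over d=0..7: [1, -1, 0, 0, 0, 0, 0, 0]
Σy = 0, Σy² = 2, M = 8
μ = 0/8 = 0,  σ² = 2/8 − (0)² = 1/4
Independent increments: Var[X_11] = 11·σ² = 11·(1/4) = 11/4


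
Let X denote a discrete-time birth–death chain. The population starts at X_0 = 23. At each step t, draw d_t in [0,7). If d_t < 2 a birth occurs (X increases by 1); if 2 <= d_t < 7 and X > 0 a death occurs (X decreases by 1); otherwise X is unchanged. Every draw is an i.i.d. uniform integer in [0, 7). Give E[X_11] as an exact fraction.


X can drop by at most 1 per step and X_0 = 23 > T = 11, so X_t >= 23 − t >= 12 > 0 for every t <= 11: the floor at 0 (the 'and X > 0' condition) never binds. Hence X_11 = X_0 + Σ_{t<11} Y_t with i.i.d. increments Y_t = y(d_t) ∈ {+1, −1, 0}.
Outcome values over d=0..6: [1, 1, -1, -1, -1, -1, -1]
Σy = -3, Σy² = 7, M = 7
μ = -3/7 = -3/7,  σ² = 7/7 − (-3/7)² = 40/49
E[X_11] = 23 + 11·(-3/7) = 128/7

128/7


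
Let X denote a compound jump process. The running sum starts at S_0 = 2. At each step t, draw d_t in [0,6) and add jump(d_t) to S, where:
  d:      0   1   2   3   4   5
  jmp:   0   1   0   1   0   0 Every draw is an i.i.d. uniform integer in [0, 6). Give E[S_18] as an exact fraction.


Outcome values over d=0..5: [0, 1, 0, 1, 0, 0]
Σy = 2, Σy² = 2, M = 6
μ = 2/6 = 1/3,  σ² = 2/6 − (1/3)² = 2/9
E[S_18] = 2 + 18·(1/3) = 8

8


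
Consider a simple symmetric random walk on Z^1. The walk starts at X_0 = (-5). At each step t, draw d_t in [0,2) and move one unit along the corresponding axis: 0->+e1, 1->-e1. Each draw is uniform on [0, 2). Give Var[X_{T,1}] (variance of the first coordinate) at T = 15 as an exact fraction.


15

Outcome values over d=0..1: [1, -1]
Σy = 0, Σy² = 2, M = 2
μ = 0/2 = 0,  σ² = 2/2 − (0)² = 1
Independent increments: Var[X_15] = 15·σ² = 15·(1) = 15


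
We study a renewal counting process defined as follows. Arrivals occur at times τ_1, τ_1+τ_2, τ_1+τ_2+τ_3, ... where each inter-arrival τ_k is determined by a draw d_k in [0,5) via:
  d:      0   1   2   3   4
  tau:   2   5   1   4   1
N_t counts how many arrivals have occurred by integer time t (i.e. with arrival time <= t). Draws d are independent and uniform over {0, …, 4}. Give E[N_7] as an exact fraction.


Inter-arrival values over d=0..4: [2, 5, 1, 4, 1]
Each d has probability 1/5, so the pmf of τ is: f(1) = 2/5, f(2) = 1/5, f(4) = 1/5, f(5) = 1/5
Renewal equation for m(n) = E[N_n]: condition on τ_1 = k (if k <= n, one arrival plus a fresh copy on the remaining n−k steps): m(n) = F(n) + Σ_{k<=n} f(k)·m(n−k), where F(n) = P(τ <= n) and m(0) = 0
m(1) = F(1) = 2/5
m(2) = F(2) + f(1)·m(1) = 3/5 + 2/5·2/5 = 19/25
m(3) = F(3) + f(1)·m(2) + f(2)·m(1) = 3/5 + 2/5·19/25 + 1/5·2/5 = 123/125
m(4) = F(4) + f(1)·m(3) + f(2)·m(2) = 4/5 + 2/5·123/125 + 1/5·19/25 = 841/625
m(5) = F(5) + f(1)·m(4) + f(2)·m(3) + f(4)·m(1) = 1 + 2/5·841/625 + 1/5·123/125 + 1/5·2/5 = 5672/3125
m(6) = F(6) + f(1)·m(5) + f(2)·m(4) + f(4)·m(2) + f(5)·m(1) = 1 + 2/5·5672/3125 + 1/5·841/625 + 1/5·19/25 + 1/5·2/5 = 34799/15625
m(7) = F(7) + f(1)·m(6) + f(2)·m(5) + f(4)·m(3) + f(5)·m(2) = 1 + 2/5·34799/15625 + 1/5·5672/3125 + 1/5·123/125 + 1/5·19/25 = 203333/78125
E[N_7] = m(7) = 203333/78125

203333/78125


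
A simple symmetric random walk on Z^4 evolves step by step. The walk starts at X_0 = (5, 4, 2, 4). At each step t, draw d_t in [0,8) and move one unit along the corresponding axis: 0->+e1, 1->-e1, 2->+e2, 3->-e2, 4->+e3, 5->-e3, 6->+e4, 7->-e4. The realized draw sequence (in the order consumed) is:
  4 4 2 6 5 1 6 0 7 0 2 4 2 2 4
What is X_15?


(6, 8, 5, 5)

t=0: X=(5, 4, 2, 4), d=4 → +e3, X_1=(5, 4, 3, 4)
t=1: X=(5, 4, 3, 4), d=4 → +e3, X_2=(5, 4, 4, 4)
t=2: X=(5, 4, 4, 4), d=2 → +e2, X_3=(5, 5, 4, 4)
t=3: X=(5, 5, 4, 4), d=6 → +e4, X_4=(5, 5, 4, 5)
t=4: X=(5, 5, 4, 5), d=5 → -e3, X_5=(5, 5, 3, 5)
t=5: X=(5, 5, 3, 5), d=1 → -e1, X_6=(4, 5, 3, 5)
t=6: X=(4, 5, 3, 5), d=6 → +e4, X_7=(4, 5, 3, 6)
t=7: X=(4, 5, 3, 6), d=0 → +e1, X_8=(5, 5, 3, 6)
t=8: X=(5, 5, 3, 6), d=7 → -e4, X_9=(5, 5, 3, 5)
t=9: X=(5, 5, 3, 5), d=0 → +e1, X_10=(6, 5, 3, 5)
t=10: X=(6, 5, 3, 5), d=2 → +e2, X_11=(6, 6, 3, 5)
t=11: X=(6, 6, 3, 5), d=4 → +e3, X_12=(6, 6, 4, 5)
t=12: X=(6, 6, 4, 5), d=2 → +e2, X_13=(6, 7, 4, 5)
t=13: X=(6, 7, 4, 5), d=2 → +e2, X_14=(6, 8, 4, 5)
t=14: X=(6, 8, 4, 5), d=4 → +e3, X_15=(6, 8, 5, 5)


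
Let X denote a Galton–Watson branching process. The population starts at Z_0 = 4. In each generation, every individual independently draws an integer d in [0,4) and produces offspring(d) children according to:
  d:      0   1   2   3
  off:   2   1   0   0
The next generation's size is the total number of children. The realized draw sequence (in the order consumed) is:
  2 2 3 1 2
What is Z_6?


0

gen 0: Z_0=4, draws=[2, 2, 3, 1], offspring=[0, 0, 0, 1], Z_1=1
gen 1: Z_1=1, draws=[2], offspring=[0], Z_2=0
gen 2: Z_2=0, draws=[], offspring=[], Z_3=0
gen 3: Z_3=0, draws=[], offspring=[], Z_4=0
gen 4: Z_4=0, draws=[], offspring=[], Z_5=0
gen 5: Z_5=0, draws=[], offspring=[], Z_6=0


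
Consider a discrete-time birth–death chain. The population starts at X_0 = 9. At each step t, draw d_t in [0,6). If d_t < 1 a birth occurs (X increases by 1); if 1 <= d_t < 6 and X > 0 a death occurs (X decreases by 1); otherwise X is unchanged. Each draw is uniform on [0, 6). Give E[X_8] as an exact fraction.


X can drop by at most 1 per step and X_0 = 9 > T = 8, so X_t >= 9 − t >= 1 > 0 for every t <= 8: the floor at 0 (the 'and X > 0' condition) never binds. Hence X_8 = X_0 + Σ_{t<8} Y_t with i.i.d. increments Y_t = y(d_t) ∈ {+1, −1, 0}.
Outcome values over d=0..5: [1, -1, -1, -1, -1, -1]
Σy = -4, Σy² = 6, M = 6
μ = -4/6 = -2/3,  σ² = 6/6 − (-2/3)² = 5/9
E[X_8] = 9 + 8·(-2/3) = 11/3

11/3


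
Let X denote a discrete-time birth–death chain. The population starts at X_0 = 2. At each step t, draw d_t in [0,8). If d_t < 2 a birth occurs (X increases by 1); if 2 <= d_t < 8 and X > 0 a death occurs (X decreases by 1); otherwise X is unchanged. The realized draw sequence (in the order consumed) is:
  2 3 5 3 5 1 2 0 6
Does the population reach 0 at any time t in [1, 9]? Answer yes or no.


t=0: X=2, d=2 → death, X_1=1
t=1: X=1, d=3 → death, X_2=0
t=2: X=0, d=5 → hold, X_3=0
t=3: X=0, d=3 → hold, X_4=0
t=4: X=0, d=5 → hold, X_5=0
t=5: X=0, d=1 → birth, X_6=1
t=6: X=1, d=2 → death, X_7=0
t=7: X=0, d=0 → birth, X_8=1
t=8: X=1, d=6 → death, X_9=0

yes


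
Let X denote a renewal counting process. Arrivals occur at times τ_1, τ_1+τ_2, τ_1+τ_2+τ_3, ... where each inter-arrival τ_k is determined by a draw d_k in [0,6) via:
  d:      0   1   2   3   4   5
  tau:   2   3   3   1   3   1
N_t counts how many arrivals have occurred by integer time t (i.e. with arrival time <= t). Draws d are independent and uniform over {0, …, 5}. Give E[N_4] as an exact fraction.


547/324

Inter-arrival values over d=0..5: [2, 3, 3, 1, 3, 1]
Each d has probability 1/6, so the pmf of τ is: f(1) = 1/3, f(2) = 1/6, f(3) = 1/2
Renewal equation for m(n) = E[N_n]: condition on τ_1 = k (if k <= n, one arrival plus a fresh copy on the remaining n−k steps): m(n) = F(n) + Σ_{k<=n} f(k)·m(n−k), where F(n) = P(τ <= n) and m(0) = 0
m(1) = F(1) = 1/3
m(2) = F(2) + f(1)·m(1) = 1/2 + 1/3·1/3 = 11/18
m(3) = F(3) + f(1)·m(2) + f(2)·m(1) = 1 + 1/3·11/18 + 1/6·1/3 = 34/27
m(4) = F(4) + f(1)·m(3) + f(2)·m(2) + f(3)·m(1) = 1 + 1/3·34/27 + 1/6·11/18 + 1/2·1/3 = 547/324
E[N_4] = m(4) = 547/324


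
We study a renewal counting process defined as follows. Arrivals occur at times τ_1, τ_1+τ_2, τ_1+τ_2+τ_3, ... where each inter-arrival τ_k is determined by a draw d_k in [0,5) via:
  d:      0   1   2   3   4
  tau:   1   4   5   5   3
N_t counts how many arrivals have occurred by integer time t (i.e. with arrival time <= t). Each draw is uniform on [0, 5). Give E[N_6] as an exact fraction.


Inter-arrival values over d=0..4: [1, 4, 5, 5, 3]
Each d has probability 1/5, so the pmf of τ is: f(1) = 1/5, f(3) = 1/5, f(4) = 1/5, f(5) = 2/5
Renewal equation for m(n) = E[N_n]: condition on τ_1 = k (if k <= n, one arrival plus a fresh copy on the remaining n−k steps): m(n) = F(n) + Σ_{k<=n} f(k)·m(n−k), where F(n) = P(τ <= n) and m(0) = 0
m(1) = F(1) = 1/5
m(2) = F(2) + f(1)·m(1) = 1/5 + 1/5·1/5 = 6/25
m(3) = F(3) + f(1)·m(2) = 2/5 + 1/5·6/25 = 56/125
m(4) = F(4) + f(1)·m(3) + f(3)·m(1) = 3/5 + 1/5·56/125 + 1/5·1/5 = 456/625
m(5) = F(5) + f(1)·m(4) + f(3)·m(2) + f(4)·m(1) = 1 + 1/5·456/625 + 1/5·6/25 + 1/5·1/5 = 3856/3125
m(6) = F(6) + f(1)·m(5) + f(3)·m(3) + f(4)·m(2) + f(5)·m(1) = 1 + 1/5·3856/3125 + 1/5·56/125 + 1/5·6/25 + 2/5·1/5 = 22881/15625
E[N_6] = m(6) = 22881/15625

22881/15625


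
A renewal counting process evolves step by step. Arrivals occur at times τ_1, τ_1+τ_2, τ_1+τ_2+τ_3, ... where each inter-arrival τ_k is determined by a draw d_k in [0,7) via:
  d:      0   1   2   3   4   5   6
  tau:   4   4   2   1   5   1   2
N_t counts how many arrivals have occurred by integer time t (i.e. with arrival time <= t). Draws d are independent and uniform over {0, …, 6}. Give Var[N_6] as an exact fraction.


Inter-arrival values over d=0..6: [4, 4, 2, 1, 5, 1, 2]
Each d has probability 1/7, so the pmf of τ is: f(1) = 2/7, f(2) = 2/7, f(4) = 2/7, f(5) = 1/7
Let p_n(j) = P(N_n = j), with p_0 = [1]. Condition on τ_1: p_n(0) = P(τ > n), and for j >= 1, p_n(j) = Σ_{k<=n} f(k)·p_{n−k}(j−1)
p_1 = [5/7, 2/7]  (j = 0..1)
p_2 = [3/7, 24/49, 4/49]  (j = 0..2)
p_3 = [3/7, 16/49, 76/343, 8/343]  (j = 0..3)
p_4 = [1/7, 26/49, 80/343, 208/2401, 16/2401]  (j = 0..4)
p_5 = [0, 25/49, 16/49, 312/2401, 528/16807, 32/16807]  (j = 0..5)
p_6 = [0, 13/49, 164/343, 440/2401, 1040/16807, 1280/117649, 64/117649]  (j = 0..6)
E[N_6] = Σ j·p_6(j) = 244301/117649;  E[N_6²] = Σ j²·p_6(j) = 601045/117649
Var[N_6] = 601045/117649 − (244301/117649)² = 11029364604/13841287201

11029364604/13841287201


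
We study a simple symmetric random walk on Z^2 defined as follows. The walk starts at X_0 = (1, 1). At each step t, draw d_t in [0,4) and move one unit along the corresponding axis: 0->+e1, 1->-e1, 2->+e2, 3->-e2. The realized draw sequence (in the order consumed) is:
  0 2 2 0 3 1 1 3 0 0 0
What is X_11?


t=0: X=(1, 1), d=0 → +e1, X_1=(2, 1)
t=1: X=(2, 1), d=2 → +e2, X_2=(2, 2)
t=2: X=(2, 2), d=2 → +e2, X_3=(2, 3)
t=3: X=(2, 3), d=0 → +e1, X_4=(3, 3)
t=4: X=(3, 3), d=3 → -e2, X_5=(3, 2)
t=5: X=(3, 2), d=1 → -e1, X_6=(2, 2)
t=6: X=(2, 2), d=1 → -e1, X_7=(1, 2)
t=7: X=(1, 2), d=3 → -e2, X_8=(1, 1)
t=8: X=(1, 1), d=0 → +e1, X_9=(2, 1)
t=9: X=(2, 1), d=0 → +e1, X_10=(3, 1)
t=10: X=(3, 1), d=0 → +e1, X_11=(4, 1)

(4, 1)


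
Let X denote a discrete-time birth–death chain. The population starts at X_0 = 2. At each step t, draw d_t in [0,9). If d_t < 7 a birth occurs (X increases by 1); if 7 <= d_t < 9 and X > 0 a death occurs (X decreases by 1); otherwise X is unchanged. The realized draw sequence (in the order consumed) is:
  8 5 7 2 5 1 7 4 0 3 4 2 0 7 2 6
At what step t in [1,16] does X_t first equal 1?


t=0: X=2, d=8 → death, X_1=1
t=1: X=1, d=5 → birth, X_2=2
t=2: X=2, d=7 → death, X_3=1
t=3: X=1, d=2 → birth, X_4=2
t=4: X=2, d=5 → birth, X_5=3
t=5: X=3, d=1 → birth, X_6=4
t=6: X=4, d=7 → death, X_7=3
t=7: X=3, d=4 → birth, X_8=4
t=8: X=4, d=0 → birth, X_9=5
t=9: X=5, d=3 → birth, X_10=6
t=10: X=6, d=4 → birth, X_11=7
t=11: X=7, d=2 → birth, X_12=8
t=12: X=8, d=0 → birth, X_13=9
t=13: X=9, d=7 → death, X_14=8
t=14: X=8, d=2 → birth, X_15=9
t=15: X=9, d=6 → birth, X_16=10

1


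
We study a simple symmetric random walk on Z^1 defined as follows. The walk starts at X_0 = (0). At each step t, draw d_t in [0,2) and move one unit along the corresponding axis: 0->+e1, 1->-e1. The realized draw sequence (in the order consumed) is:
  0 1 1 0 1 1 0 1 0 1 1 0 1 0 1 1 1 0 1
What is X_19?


t=0: X=(0), d=0 → +e1, X_1=(1)
t=1: X=(1), d=1 → -e1, X_2=(0)
t=2: X=(0), d=1 → -e1, X_3=(-1)
t=3: X=(-1), d=0 → +e1, X_4=(0)
t=4: X=(0), d=1 → -e1, X_5=(-1)
t=5: X=(-1), d=1 → -e1, X_6=(-2)
t=6: X=(-2), d=0 → +e1, X_7=(-1)
t=7: X=(-1), d=1 → -e1, X_8=(-2)
t=8: X=(-2), d=0 → +e1, X_9=(-1)
t=9: X=(-1), d=1 → -e1, X_10=(-2)
t=10: X=(-2), d=1 → -e1, X_11=(-3)
t=11: X=(-3), d=0 → +e1, X_12=(-2)
t=12: X=(-2), d=1 → -e1, X_13=(-3)
t=13: X=(-3), d=0 → +e1, X_14=(-2)
t=14: X=(-2), d=1 → -e1, X_15=(-3)
t=15: X=(-3), d=1 → -e1, X_16=(-4)
t=16: X=(-4), d=1 → -e1, X_17=(-5)
t=17: X=(-5), d=0 → +e1, X_18=(-4)
t=18: X=(-4), d=1 → -e1, X_19=(-5)

(-5)


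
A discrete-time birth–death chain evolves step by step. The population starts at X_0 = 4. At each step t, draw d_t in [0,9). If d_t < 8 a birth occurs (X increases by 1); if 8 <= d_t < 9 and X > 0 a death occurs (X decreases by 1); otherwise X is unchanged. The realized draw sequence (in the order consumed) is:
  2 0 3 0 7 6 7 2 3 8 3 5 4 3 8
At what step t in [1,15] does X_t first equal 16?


t=0: X=4, d=2 → birth, X_1=5
t=1: X=5, d=0 → birth, X_2=6
t=2: X=6, d=3 → birth, X_3=7
t=3: X=7, d=0 → birth, X_4=8
t=4: X=8, d=7 → birth, X_5=9
t=5: X=9, d=6 → birth, X_6=10
t=6: X=10, d=7 → birth, X_7=11
t=7: X=11, d=2 → birth, X_8=12
t=8: X=12, d=3 → birth, X_9=13
t=9: X=13, d=8 → death, X_10=12
t=10: X=12, d=3 → birth, X_11=13
t=11: X=13, d=5 → birth, X_12=14
t=12: X=14, d=4 → birth, X_13=15
t=13: X=15, d=3 → birth, X_14=16
t=14: X=16, d=8 → death, X_15=15

14


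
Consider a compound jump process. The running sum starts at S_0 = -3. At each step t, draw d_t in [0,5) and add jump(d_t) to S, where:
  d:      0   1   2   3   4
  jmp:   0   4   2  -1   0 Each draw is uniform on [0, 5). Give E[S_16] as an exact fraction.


Outcome values over d=0..4: [0, 4, 2, -1, 0]
Σy = 5, Σy² = 21, M = 5
μ = 5/5 = 1,  σ² = 21/5 − (1)² = 16/5
E[S_16] = -3 + 16·(1) = 13

13


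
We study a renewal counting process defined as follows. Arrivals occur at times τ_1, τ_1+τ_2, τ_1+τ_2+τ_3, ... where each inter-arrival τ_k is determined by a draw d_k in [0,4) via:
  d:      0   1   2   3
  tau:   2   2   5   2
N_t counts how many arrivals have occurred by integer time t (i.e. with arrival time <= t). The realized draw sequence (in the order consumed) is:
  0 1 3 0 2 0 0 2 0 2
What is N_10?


draw d_1=0: τ_1=2, arrival time A_1=2
draw d_2=1: τ_2=2, arrival time A_2=4
draw d_3=3: τ_3=2, arrival time A_3=6
draw d_4=0: τ_4=2, arrival time A_4=8
draw d_5=2: τ_5=5, arrival time A_5=13
draw d_6=0: τ_6=2, arrival time A_6=15
draw d_7=0: τ_7=2, arrival time A_7=17
draw d_8=2: τ_8=5, arrival time A_8=22
draw d_9=0: τ_9=2, arrival time A_9=24
draw d_10=2: τ_10=5, arrival time A_10=29
N_t over t=0..10: 0:0 1:0 2:1 3:1 4:2 5:2 6:3 7:3 8:4 9:4 10:4

4


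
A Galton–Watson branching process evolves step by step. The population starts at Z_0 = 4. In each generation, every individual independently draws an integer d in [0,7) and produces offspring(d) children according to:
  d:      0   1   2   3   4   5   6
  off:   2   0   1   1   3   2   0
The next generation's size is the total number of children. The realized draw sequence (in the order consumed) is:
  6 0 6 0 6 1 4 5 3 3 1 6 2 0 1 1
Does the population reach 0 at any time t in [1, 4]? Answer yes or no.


no

gen 0: Z_0=4, draws=[6, 0, 6, 0], offspring=[0, 2, 0, 2], Z_1=4
gen 1: Z_1=4, draws=[6, 1, 4, 5], offspring=[0, 0, 3, 2], Z_2=5
gen 2: Z_2=5, draws=[3, 3, 1, 6, 2], offspring=[1, 1, 0, 0, 1], Z_3=3
gen 3: Z_3=3, draws=[0, 1, 1], offspring=[2, 0, 0], Z_4=2


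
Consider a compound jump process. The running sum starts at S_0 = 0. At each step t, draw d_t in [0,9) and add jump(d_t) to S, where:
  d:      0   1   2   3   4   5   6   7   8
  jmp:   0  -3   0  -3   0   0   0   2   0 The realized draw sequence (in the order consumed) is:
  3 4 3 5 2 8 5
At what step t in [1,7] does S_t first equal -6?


t=0: S=0, d=3, jump=-3, S_1=-3
t=1: S=-3, d=4, jump=0, S_2=-3
t=2: S=-3, d=3, jump=-3, S_3=-6
t=3: S=-6, d=5, jump=0, S_4=-6
t=4: S=-6, d=2, jump=0, S_5=-6
t=5: S=-6, d=8, jump=0, S_6=-6
t=6: S=-6, d=5, jump=0, S_7=-6

3


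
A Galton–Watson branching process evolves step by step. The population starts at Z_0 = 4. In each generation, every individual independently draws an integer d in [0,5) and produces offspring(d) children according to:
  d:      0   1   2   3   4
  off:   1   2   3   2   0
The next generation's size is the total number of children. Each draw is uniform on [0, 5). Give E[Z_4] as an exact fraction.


Outcome values over d=0..4: [1, 2, 3, 2, 0]
Σy = 8, Σy² = 18, M = 5
μ = 8/5 = 8/5,  σ² = 18/5 − (8/5)² = 26/25
E[Z_0] = 4
E[Z_1] = 8/5·E[Z_0] = 32/5
E[Z_2] = 8/5·E[Z_1] = 256/25
E[Z_3] = 8/5·E[Z_2] = 2048/125
E[Z_4] = 8/5·E[Z_3] = 16384/625

16384/625


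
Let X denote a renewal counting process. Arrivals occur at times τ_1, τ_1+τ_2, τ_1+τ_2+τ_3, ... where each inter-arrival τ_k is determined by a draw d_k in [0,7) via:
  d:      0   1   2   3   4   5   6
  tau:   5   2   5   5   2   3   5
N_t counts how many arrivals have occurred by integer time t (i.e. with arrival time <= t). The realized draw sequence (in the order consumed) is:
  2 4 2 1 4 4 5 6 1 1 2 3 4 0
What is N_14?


4

draw d_1=2: τ_1=5, arrival time A_1=5
draw d_2=4: τ_2=2, arrival time A_2=7
draw d_3=2: τ_3=5, arrival time A_3=12
draw d_4=1: τ_4=2, arrival time A_4=14
draw d_5=4: τ_5=2, arrival time A_5=16
draw d_6=4: τ_6=2, arrival time A_6=18
draw d_7=5: τ_7=3, arrival time A_7=21
draw d_8=6: τ_8=5, arrival time A_8=26
draw d_9=1: τ_9=2, arrival time A_9=28
draw d_10=1: τ_10=2, arrival time A_10=30
draw d_11=2: τ_11=5, arrival time A_11=35
draw d_12=3: τ_12=5, arrival time A_12=40
draw d_13=4: τ_13=2, arrival time A_13=42
draw d_14=0: τ_14=5, arrival time A_14=47
N_t over t=0..14: 0:0 1:0 2:0 3:0 4:0 5:1 6:1 7:2 8:2 9:2 10:2 11:2 12:3 13:3 14:4


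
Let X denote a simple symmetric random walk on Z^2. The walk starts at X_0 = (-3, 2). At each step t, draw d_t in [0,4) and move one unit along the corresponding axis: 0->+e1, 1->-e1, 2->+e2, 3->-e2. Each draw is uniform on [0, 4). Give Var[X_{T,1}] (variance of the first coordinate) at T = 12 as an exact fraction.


Outcome values over d=0..3: [1, -1, 0, 0]
Σy = 0, Σy² = 2, M = 4
μ = 0/4 = 0,  σ² = 2/4 − (0)² = 1/2
Independent increments: Var[X_12] = 12·σ² = 12·(1/2) = 6

6


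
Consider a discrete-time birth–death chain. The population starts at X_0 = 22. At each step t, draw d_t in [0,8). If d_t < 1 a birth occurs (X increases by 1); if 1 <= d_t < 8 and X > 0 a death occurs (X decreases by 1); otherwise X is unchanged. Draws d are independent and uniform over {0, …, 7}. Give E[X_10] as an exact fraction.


29/2

X can drop by at most 1 per step and X_0 = 22 > T = 10, so X_t >= 22 − t >= 12 > 0 for every t <= 10: the floor at 0 (the 'and X > 0' condition) never binds. Hence X_10 = X_0 + Σ_{t<10} Y_t with i.i.d. increments Y_t = y(d_t) ∈ {+1, −1, 0}.
Outcome values over d=0..7: [1, -1, -1, -1, -1, -1, -1, -1]
Σy = -6, Σy² = 8, M = 8
μ = -6/8 = -3/4,  σ² = 8/8 − (-3/4)² = 7/16
E[X_10] = 22 + 10·(-3/4) = 29/2


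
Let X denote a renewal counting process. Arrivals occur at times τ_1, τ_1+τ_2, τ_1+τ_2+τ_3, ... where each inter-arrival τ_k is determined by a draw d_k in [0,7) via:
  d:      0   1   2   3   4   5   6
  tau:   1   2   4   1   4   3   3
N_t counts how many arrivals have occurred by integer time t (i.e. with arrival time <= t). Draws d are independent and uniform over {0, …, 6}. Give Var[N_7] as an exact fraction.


518407851594/678223072849

Inter-arrival values over d=0..6: [1, 2, 4, 1, 4, 3, 3]
Each d has probability 1/7, so the pmf of τ is: f(1) = 2/7, f(2) = 1/7, f(3) = 2/7, f(4) = 2/7
Let p_n(j) = P(N_n = j), with p_0 = [1]. Condition on τ_1: p_n(0) = P(τ > n), and for j >= 1, p_n(j) = Σ_{k<=n} f(k)·p_{n−k}(j−1)
p_1 = [5/7, 2/7]  (j = 0..1)
p_2 = [4/7, 17/49, 4/49]  (j = 0..2)
p_3 = [2/7, 27/49, 48/343, 8/343]  (j = 0..3)
p_4 = [0, 32/49, 99/343, 124/2401, 16/2401]  (j = 0..4)
p_5 = [0, 20/49, 153/343, 302/2401, 304/16807, 32/16807]  (j = 0..5)
p_6 = [0, 12/49, 160/343, 557/2401, 120/2401, 720/117649, 64/117649]  (j = 0..6)
p_7 = [0, 4/49, 162/343, 767/2401, 1776/16807, 2208/117649, 1664/823543, 128/823543]  (j = 0..7)
E[N_7] = Σ j·p_7(j) = 2070651/823543;  E[N_7²] = Σ j²·p_7(j) = 5835765/823543
Var[N_7] = 5835765/823543 − (2070651/823543)² = 518407851594/678223072849


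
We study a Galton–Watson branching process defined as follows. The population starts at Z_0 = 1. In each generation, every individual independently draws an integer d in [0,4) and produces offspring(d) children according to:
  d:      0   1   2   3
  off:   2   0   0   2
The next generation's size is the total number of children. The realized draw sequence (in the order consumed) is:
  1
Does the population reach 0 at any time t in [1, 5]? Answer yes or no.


yes

gen 0: Z_0=1, draws=[1], offspring=[0], Z_1=0
gen 1: Z_1=0, draws=[], offspring=[], Z_2=0
gen 2: Z_2=0, draws=[], offspring=[], Z_3=0
gen 3: Z_3=0, draws=[], offspring=[], Z_4=0
gen 4: Z_4=0, draws=[], offspring=[], Z_5=0


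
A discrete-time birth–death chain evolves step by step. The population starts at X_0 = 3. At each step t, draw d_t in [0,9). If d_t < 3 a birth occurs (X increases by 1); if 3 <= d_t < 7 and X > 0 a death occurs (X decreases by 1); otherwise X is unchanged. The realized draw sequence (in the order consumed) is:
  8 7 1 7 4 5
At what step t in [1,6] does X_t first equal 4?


t=0: X=3, d=8 → hold, X_1=3
t=1: X=3, d=7 → hold, X_2=3
t=2: X=3, d=1 → birth, X_3=4
t=3: X=4, d=7 → hold, X_4=4
t=4: X=4, d=4 → death, X_5=3
t=5: X=3, d=5 → death, X_6=2

3


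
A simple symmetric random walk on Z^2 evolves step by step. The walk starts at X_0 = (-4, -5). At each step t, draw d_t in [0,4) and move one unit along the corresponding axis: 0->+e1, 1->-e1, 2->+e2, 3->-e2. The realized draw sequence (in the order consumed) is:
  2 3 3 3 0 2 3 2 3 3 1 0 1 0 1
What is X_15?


t=0: X=(-4, -5), d=2 → +e2, X_1=(-4, -4)
t=1: X=(-4, -4), d=3 → -e2, X_2=(-4, -5)
t=2: X=(-4, -5), d=3 → -e2, X_3=(-4, -6)
t=3: X=(-4, -6), d=3 → -e2, X_4=(-4, -7)
t=4: X=(-4, -7), d=0 → +e1, X_5=(-3, -7)
t=5: X=(-3, -7), d=2 → +e2, X_6=(-3, -6)
t=6: X=(-3, -6), d=3 → -e2, X_7=(-3, -7)
t=7: X=(-3, -7), d=2 → +e2, X_8=(-3, -6)
t=8: X=(-3, -6), d=3 → -e2, X_9=(-3, -7)
t=9: X=(-3, -7), d=3 → -e2, X_10=(-3, -8)
t=10: X=(-3, -8), d=1 → -e1, X_11=(-4, -8)
t=11: X=(-4, -8), d=0 → +e1, X_12=(-3, -8)
t=12: X=(-3, -8), d=1 → -e1, X_13=(-4, -8)
t=13: X=(-4, -8), d=0 → +e1, X_14=(-3, -8)
t=14: X=(-3, -8), d=1 → -e1, X_15=(-4, -8)

(-4, -8)


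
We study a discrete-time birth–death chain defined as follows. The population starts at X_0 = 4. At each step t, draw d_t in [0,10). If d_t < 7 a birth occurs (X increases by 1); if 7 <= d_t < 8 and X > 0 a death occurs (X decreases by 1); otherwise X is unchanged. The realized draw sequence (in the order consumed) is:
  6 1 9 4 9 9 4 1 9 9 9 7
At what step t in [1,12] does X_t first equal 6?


t=0: X=4, d=6 → birth, X_1=5
t=1: X=5, d=1 → birth, X_2=6
t=2: X=6, d=9 → hold, X_3=6
t=3: X=6, d=4 → birth, X_4=7
t=4: X=7, d=9 → hold, X_5=7
t=5: X=7, d=9 → hold, X_6=7
t=6: X=7, d=4 → birth, X_7=8
t=7: X=8, d=1 → birth, X_8=9
t=8: X=9, d=9 → hold, X_9=9
t=9: X=9, d=9 → hold, X_10=9
t=10: X=9, d=9 → hold, X_11=9
t=11: X=9, d=7 → death, X_12=8

2


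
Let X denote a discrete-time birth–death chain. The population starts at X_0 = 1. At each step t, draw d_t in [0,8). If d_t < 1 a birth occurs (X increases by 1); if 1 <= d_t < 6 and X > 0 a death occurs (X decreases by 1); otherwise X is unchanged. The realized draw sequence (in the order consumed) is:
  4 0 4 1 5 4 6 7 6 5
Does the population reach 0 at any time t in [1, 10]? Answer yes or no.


t=0: X=1, d=4 → death, X_1=0
t=1: X=0, d=0 → birth, X_2=1
t=2: X=1, d=4 → death, X_3=0
t=3: X=0, d=1 → hold, X_4=0
t=4: X=0, d=5 → hold, X_5=0
t=5: X=0, d=4 → hold, X_6=0
t=6: X=0, d=6 → hold, X_7=0
t=7: X=0, d=7 → hold, X_8=0
t=8: X=0, d=6 → hold, X_9=0
t=9: X=0, d=5 → hold, X_10=0

yes


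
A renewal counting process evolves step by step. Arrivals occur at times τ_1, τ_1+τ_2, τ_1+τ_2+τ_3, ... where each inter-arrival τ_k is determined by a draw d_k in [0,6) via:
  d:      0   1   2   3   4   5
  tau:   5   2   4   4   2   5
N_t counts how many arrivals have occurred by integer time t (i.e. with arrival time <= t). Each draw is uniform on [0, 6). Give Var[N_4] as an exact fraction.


32/81

Inter-arrival values over d=0..5: [5, 2, 4, 4, 2, 5]
Each d has probability 1/6, so the pmf of τ is: f(2) = 1/3, f(4) = 1/3, f(5) = 1/3
Let p_n(j) = P(N_n = j), with p_0 = [1]. Condition on τ_1: p_n(0) = P(τ > n), and for j >= 1, p_n(j) = Σ_{k<=n} f(k)·p_{n−k}(j−1)
p_1 = [1]  (j = 0)
p_2 = [2/3, 1/3]  (j = 0..1)
p_3 = [2/3, 1/3]  (j = 0..1)
p_4 = [1/3, 5/9, 1/9]  (j = 0..2)
E[N_4] = Σ j·p_4(j) = 7/9;  E[N_4²] = Σ j²·p_4(j) = 1
Var[N_4] = 1 − (7/9)² = 32/81


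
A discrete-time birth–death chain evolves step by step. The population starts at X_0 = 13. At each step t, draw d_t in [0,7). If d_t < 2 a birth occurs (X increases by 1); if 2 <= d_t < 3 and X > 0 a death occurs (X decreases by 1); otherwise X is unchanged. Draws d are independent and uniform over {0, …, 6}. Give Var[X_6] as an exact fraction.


X can drop by at most 1 per step and X_0 = 13 > T = 6, so X_t >= 13 − t >= 7 > 0 for every t <= 6: the floor at 0 (the 'and X > 0' condition) never binds. Hence X_6 = X_0 + Σ_{t<6} Y_t with i.i.d. increments Y_t = y(d_t) ∈ {+1, −1, 0}.
Outcome values over d=0..6: [1, 1, -1, 0, 0, 0, 0]
Σy = 1, Σy² = 3, M = 7
μ = 1/7 = 1/7,  σ² = 3/7 − (1/7)² = 20/49
Independent increments: Var[X_6] = 6·σ² = 6·(20/49) = 120/49

120/49


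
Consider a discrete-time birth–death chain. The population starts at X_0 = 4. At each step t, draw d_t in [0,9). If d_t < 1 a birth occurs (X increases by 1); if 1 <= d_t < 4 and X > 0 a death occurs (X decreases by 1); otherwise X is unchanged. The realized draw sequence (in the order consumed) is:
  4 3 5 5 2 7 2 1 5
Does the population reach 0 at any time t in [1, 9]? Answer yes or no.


t=0: X=4, d=4 → hold, X_1=4
t=1: X=4, d=3 → death, X_2=3
t=2: X=3, d=5 → hold, X_3=3
t=3: X=3, d=5 → hold, X_4=3
t=4: X=3, d=2 → death, X_5=2
t=5: X=2, d=7 → hold, X_6=2
t=6: X=2, d=2 → death, X_7=1
t=7: X=1, d=1 → death, X_8=0
t=8: X=0, d=5 → hold, X_9=0

yes


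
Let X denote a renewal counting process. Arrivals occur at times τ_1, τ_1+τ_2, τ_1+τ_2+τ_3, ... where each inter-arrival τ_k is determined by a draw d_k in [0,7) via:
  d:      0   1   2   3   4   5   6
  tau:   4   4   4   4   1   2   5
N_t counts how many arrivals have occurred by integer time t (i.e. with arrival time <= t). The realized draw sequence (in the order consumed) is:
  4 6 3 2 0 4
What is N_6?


2

draw d_1=4: τ_1=1, arrival time A_1=1
draw d_2=6: τ_2=5, arrival time A_2=6
draw d_3=3: τ_3=4, arrival time A_3=10
draw d_4=2: τ_4=4, arrival time A_4=14
draw d_5=0: τ_5=4, arrival time A_5=18
draw d_6=4: τ_6=1, arrival time A_6=19
N_t over t=0..6: 0:0 1:1 2:1 3:1 4:1 5:1 6:2


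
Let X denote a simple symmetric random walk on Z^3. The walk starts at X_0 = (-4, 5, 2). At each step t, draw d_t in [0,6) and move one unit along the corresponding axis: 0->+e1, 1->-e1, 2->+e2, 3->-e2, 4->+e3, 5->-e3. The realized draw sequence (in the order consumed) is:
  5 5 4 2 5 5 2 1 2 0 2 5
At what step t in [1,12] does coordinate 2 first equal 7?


t=0: X=(-4, 5, 2), d=5 → -e3, X_1=(-4, 5, 1)
t=1: X=(-4, 5, 1), d=5 → -e3, X_2=(-4, 5, 0)
t=2: X=(-4, 5, 0), d=4 → +e3, X_3=(-4, 5, 1)
t=3: X=(-4, 5, 1), d=2 → +e2, X_4=(-4, 6, 1)
t=4: X=(-4, 6, 1), d=5 → -e3, X_5=(-4, 6, 0)
t=5: X=(-4, 6, 0), d=5 → -e3, X_6=(-4, 6, -1)
t=6: X=(-4, 6, -1), d=2 → +e2, X_7=(-4, 7, -1)
t=7: X=(-4, 7, -1), d=1 → -e1, X_8=(-5, 7, -1)
t=8: X=(-5, 7, -1), d=2 → +e2, X_9=(-5, 8, -1)
t=9: X=(-5, 8, -1), d=0 → +e1, X_10=(-4, 8, -1)
t=10: X=(-4, 8, -1), d=2 → +e2, X_11=(-4, 9, -1)
t=11: X=(-4, 9, -1), d=5 → -e3, X_12=(-4, 9, -2)

7


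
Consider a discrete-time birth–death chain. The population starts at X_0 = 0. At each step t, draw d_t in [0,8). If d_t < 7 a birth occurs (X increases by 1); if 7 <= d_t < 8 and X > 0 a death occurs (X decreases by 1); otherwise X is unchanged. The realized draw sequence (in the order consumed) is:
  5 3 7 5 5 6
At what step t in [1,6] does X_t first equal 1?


1

t=0: X=0, d=5 → birth, X_1=1
t=1: X=1, d=3 → birth, X_2=2
t=2: X=2, d=7 → death, X_3=1
t=3: X=1, d=5 → birth, X_4=2
t=4: X=2, d=5 → birth, X_5=3
t=5: X=3, d=6 → birth, X_6=4


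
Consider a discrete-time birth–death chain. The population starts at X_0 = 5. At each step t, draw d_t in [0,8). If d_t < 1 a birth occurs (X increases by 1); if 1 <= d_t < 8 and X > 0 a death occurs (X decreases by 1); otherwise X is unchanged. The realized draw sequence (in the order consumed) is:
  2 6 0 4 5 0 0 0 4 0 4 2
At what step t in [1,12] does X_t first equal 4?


t=0: X=5, d=2 → death, X_1=4
t=1: X=4, d=6 → death, X_2=3
t=2: X=3, d=0 → birth, X_3=4
t=3: X=4, d=4 → death, X_4=3
t=4: X=3, d=5 → death, X_5=2
t=5: X=2, d=0 → birth, X_6=3
t=6: X=3, d=0 → birth, X_7=4
t=7: X=4, d=0 → birth, X_8=5
t=8: X=5, d=4 → death, X_9=4
t=9: X=4, d=0 → birth, X_10=5
t=10: X=5, d=4 → death, X_11=4
t=11: X=4, d=2 → death, X_12=3

1


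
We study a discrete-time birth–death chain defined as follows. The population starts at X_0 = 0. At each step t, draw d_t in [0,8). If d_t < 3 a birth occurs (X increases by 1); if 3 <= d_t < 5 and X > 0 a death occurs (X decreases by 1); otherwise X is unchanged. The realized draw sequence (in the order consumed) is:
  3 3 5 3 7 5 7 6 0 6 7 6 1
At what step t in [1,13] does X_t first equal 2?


13

t=0: X=0, d=3 → hold, X_1=0
t=1: X=0, d=3 → hold, X_2=0
t=2: X=0, d=5 → hold, X_3=0
t=3: X=0, d=3 → hold, X_4=0
t=4: X=0, d=7 → hold, X_5=0
t=5: X=0, d=5 → hold, X_6=0
t=6: X=0, d=7 → hold, X_7=0
t=7: X=0, d=6 → hold, X_8=0
t=8: X=0, d=0 → birth, X_9=1
t=9: X=1, d=6 → hold, X_10=1
t=10: X=1, d=7 → hold, X_11=1
t=11: X=1, d=6 → hold, X_12=1
t=12: X=1, d=1 → birth, X_13=2


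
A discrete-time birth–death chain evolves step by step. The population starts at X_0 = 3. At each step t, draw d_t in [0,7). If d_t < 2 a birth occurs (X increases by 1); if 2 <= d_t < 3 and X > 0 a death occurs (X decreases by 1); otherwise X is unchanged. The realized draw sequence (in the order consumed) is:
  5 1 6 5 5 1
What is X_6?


5

t=0: X=3, d=5 → hold, X_1=3
t=1: X=3, d=1 → birth, X_2=4
t=2: X=4, d=6 → hold, X_3=4
t=3: X=4, d=5 → hold, X_4=4
t=4: X=4, d=5 → hold, X_5=4
t=5: X=4, d=1 → birth, X_6=5


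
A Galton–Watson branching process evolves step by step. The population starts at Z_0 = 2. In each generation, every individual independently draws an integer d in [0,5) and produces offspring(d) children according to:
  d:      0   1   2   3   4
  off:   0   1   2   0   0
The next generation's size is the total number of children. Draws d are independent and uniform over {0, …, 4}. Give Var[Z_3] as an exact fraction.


Outcome values over d=0..4: [0, 1, 2, 0, 0]
Σy = 3, Σy² = 5, M = 5
μ = 3/5 = 3/5,  σ² = 5/5 − (3/5)² = 16/25
V_0 = 0, E_0 = 2
V_1 = 16/25·E_0 + (3/5)²·V_0 = 32/25;  E_1 = 6/5
V_2 = 16/25·E_1 + (3/5)²·V_1 = 768/625;  E_2 = 18/25
V_3 = 16/25·E_2 + (3/5)²·V_2 = 14112/15625;  E_3 = 54/125

14112/15625


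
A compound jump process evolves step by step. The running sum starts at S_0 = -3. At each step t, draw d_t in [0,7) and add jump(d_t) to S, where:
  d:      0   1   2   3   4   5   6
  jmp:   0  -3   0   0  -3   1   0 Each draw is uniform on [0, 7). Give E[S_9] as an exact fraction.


-66/7

Outcome values over d=0..6: [0, -3, 0, 0, -3, 1, 0]
Σy = -5, Σy² = 19, M = 7
μ = -5/7 = -5/7,  σ² = 19/7 − (-5/7)² = 108/49
E[S_9] = -3 + 9·(-5/7) = -66/7


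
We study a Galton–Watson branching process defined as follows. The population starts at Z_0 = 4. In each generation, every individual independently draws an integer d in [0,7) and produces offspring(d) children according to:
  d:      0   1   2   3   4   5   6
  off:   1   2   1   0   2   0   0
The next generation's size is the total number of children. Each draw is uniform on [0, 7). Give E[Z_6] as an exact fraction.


186624/117649

Outcome values over d=0..6: [1, 2, 1, 0, 2, 0, 0]
Σy = 6, Σy² = 10, M = 7
μ = 6/7 = 6/7,  σ² = 10/7 − (6/7)² = 34/49
E[Z_0] = 4
E[Z_1] = 6/7·E[Z_0] = 24/7
E[Z_2] = 6/7·E[Z_1] = 144/49
E[Z_3] = 6/7·E[Z_2] = 864/343
E[Z_4] = 6/7·E[Z_3] = 5184/2401
E[Z_5] = 6/7·E[Z_4] = 31104/16807
E[Z_6] = 6/7·E[Z_5] = 186624/117649


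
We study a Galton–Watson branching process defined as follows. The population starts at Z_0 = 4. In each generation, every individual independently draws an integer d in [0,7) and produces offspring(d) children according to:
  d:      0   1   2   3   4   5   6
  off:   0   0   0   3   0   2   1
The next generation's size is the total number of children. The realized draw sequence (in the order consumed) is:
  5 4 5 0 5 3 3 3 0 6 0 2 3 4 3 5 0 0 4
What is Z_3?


gen 0: Z_0=4, draws=[5, 4, 5, 0], offspring=[2, 0, 2, 0], Z_1=4
gen 1: Z_1=4, draws=[5, 3, 3, 3], offspring=[2, 3, 3, 3], Z_2=11
gen 2: Z_2=11, draws=[0, 6, 0, 2, 3, 4, 3, 5, 0, 0, 4], offspring=[0, 1, 0, 0, 3, 0, 3, 2, 0, 0, 0], Z_3=9

9


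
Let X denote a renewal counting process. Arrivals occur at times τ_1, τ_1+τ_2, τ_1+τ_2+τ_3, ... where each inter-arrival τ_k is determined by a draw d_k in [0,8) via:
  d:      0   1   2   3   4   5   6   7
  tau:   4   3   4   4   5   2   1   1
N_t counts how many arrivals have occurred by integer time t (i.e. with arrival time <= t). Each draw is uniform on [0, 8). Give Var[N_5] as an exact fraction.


Inter-arrival values over d=0..7: [4, 3, 4, 4, 5, 2, 1, 1]
Each d has probability 1/8, so the pmf of τ is: f(1) = 1/4, f(2) = 1/8, f(3) = 1/8, f(4) = 3/8, f(5) = 1/8
Let p_n(j) = P(N_n = j), with p_0 = [1]. Condition on τ_1: p_n(0) = P(τ > n), and for j >= 1, p_n(j) = Σ_{k<=n} f(k)·p_{n−k}(j−1)
p_1 = [3/4, 1/4]  (j = 0..1)
p_2 = [5/8, 5/16, 1/16]  (j = 0..2)
p_3 = [1/2, 3/8, 7/64, 1/64]  (j = 0..3)
p_4 = [1/8, 43/64, 21/128, 9/256, 1/256]  (j = 0..4)
p_5 = [0, 37/64, 89/256, 1/16, 11/1024, 1/1024]  (j = 0..5)
E[N_5] = Σ j·p_5(j) = 1545/1024;  E[N_5²] = Σ j²·p_5(j) = 2793/1024
Var[N_5] = 2793/1024 − (1545/1024)² = 473007/1048576

473007/1048576


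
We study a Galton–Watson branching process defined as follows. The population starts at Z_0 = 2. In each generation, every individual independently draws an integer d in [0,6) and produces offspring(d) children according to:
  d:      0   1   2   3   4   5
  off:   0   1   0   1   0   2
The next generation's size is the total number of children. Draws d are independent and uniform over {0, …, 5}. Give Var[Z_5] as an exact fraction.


33760/59049

Outcome values over d=0..5: [0, 1, 0, 1, 0, 2]
Σy = 4, Σy² = 6, M = 6
μ = 4/6 = 2/3,  σ² = 6/6 − (2/3)² = 5/9
V_0 = 0, E_0 = 2
V_1 = 5/9·E_0 + (2/3)²·V_0 = 10/9;  E_1 = 4/3
V_2 = 5/9·E_1 + (2/3)²·V_1 = 100/81;  E_2 = 8/9
V_3 = 5/9·E_2 + (2/3)²·V_2 = 760/729;  E_3 = 16/27
V_4 = 5/9·E_3 + (2/3)²·V_3 = 5200/6561;  E_4 = 32/81
V_5 = 5/9·E_4 + (2/3)²·V_4 = 33760/59049;  E_5 = 64/243


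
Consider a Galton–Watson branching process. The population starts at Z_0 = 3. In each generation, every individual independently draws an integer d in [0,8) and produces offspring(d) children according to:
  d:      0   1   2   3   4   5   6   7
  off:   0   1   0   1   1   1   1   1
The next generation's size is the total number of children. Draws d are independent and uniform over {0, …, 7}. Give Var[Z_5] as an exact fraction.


Outcome values over d=0..7: [0, 1, 0, 1, 1, 1, 1, 1]
Σy = 6, Σy² = 6, M = 8
μ = 6/8 = 3/4,  σ² = 6/8 − (3/4)² = 3/16
V_0 = 0, E_0 = 3
V_1 = 3/16·E_0 + (3/4)²·V_0 = 9/16;  E_1 = 9/4
V_2 = 3/16·E_1 + (3/4)²·V_1 = 189/256;  E_2 = 27/16
V_3 = 3/16·E_2 + (3/4)²·V_2 = 2997/4096;  E_3 = 81/64
V_4 = 3/16·E_3 + (3/4)²·V_3 = 42525/65536;  E_4 = 243/256
V_5 = 3/16·E_4 + (3/4)²·V_4 = 569349/1048576;  E_5 = 729/1024

569349/1048576


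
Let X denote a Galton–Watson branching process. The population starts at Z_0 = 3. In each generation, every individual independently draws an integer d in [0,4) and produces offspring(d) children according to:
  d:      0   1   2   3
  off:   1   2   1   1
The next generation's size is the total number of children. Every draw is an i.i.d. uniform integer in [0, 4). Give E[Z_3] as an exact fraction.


Outcome values over d=0..3: [1, 2, 1, 1]
Σy = 5, Σy² = 7, M = 4
μ = 5/4 = 5/4,  σ² = 7/4 − (5/4)² = 3/16
E[Z_0] = 3
E[Z_1] = 5/4·E[Z_0] = 15/4
E[Z_2] = 5/4·E[Z_1] = 75/16
E[Z_3] = 5/4·E[Z_2] = 375/64

375/64


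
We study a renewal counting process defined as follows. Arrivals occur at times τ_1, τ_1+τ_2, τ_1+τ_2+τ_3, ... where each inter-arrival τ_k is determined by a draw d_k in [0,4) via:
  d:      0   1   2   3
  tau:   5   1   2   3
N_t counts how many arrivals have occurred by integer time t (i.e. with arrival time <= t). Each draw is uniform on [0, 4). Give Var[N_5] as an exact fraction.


645127/1048576

Inter-arrival values over d=0..3: [5, 1, 2, 3]
Each d has probability 1/4, so the pmf of τ is: f(1) = 1/4, f(2) = 1/4, f(3) = 1/4, f(5) = 1/4
Let p_n(j) = P(N_n = j), with p_0 = [1]. Condition on τ_1: p_n(0) = P(τ > n), and for j >= 1, p_n(j) = Σ_{k<=n} f(k)·p_{n−k}(j−1)
p_1 = [3/4, 1/4]  (j = 0..1)
p_2 = [1/2, 7/16, 1/16]  (j = 0..2)
p_3 = [1/4, 9/16, 11/64, 1/64]  (j = 0..3)
p_4 = [1/4, 3/8, 5/16, 15/256, 1/256]  (j = 0..4)
p_5 = [0, 1/2, 11/32, 35/256, 19/1024, 1/1024]  (j = 0..5)
E[N_5] = Σ j·p_5(j) = 1717/1024;  E[N_5²] = Σ j²·p_5(j) = 3509/1024
Var[N_5] = 3509/1024 − (1717/1024)² = 645127/1048576


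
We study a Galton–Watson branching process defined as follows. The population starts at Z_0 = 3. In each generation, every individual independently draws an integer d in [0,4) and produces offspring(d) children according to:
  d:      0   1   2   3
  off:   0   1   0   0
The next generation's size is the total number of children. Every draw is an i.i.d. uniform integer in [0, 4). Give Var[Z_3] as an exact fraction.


Outcome values over d=0..3: [0, 1, 0, 0]
Σy = 1, Σy² = 1, M = 4
μ = 1/4 = 1/4,  σ² = 1/4 − (1/4)² = 3/16
V_0 = 0, E_0 = 3
V_1 = 3/16·E_0 + (1/4)²·V_0 = 9/16;  E_1 = 3/4
V_2 = 3/16·E_1 + (1/4)²·V_1 = 45/256;  E_2 = 3/16
V_3 = 3/16·E_2 + (1/4)²·V_2 = 189/4096;  E_3 = 3/64

189/4096


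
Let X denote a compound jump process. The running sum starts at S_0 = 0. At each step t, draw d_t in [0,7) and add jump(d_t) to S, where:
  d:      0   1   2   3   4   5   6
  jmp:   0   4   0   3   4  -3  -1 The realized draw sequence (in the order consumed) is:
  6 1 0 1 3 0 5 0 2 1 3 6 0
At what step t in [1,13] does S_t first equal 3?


2

t=0: S=0, d=6, jump=-1, S_1=-1
t=1: S=-1, d=1, jump=4, S_2=3
t=2: S=3, d=0, jump=0, S_3=3
t=3: S=3, d=1, jump=4, S_4=7
t=4: S=7, d=3, jump=3, S_5=10
t=5: S=10, d=0, jump=0, S_6=10
t=6: S=10, d=5, jump=-3, S_7=7
t=7: S=7, d=0, jump=0, S_8=7
t=8: S=7, d=2, jump=0, S_9=7
t=9: S=7, d=1, jump=4, S_10=11
t=10: S=11, d=3, jump=3, S_11=14
t=11: S=14, d=6, jump=-1, S_12=13
t=12: S=13, d=0, jump=0, S_13=13


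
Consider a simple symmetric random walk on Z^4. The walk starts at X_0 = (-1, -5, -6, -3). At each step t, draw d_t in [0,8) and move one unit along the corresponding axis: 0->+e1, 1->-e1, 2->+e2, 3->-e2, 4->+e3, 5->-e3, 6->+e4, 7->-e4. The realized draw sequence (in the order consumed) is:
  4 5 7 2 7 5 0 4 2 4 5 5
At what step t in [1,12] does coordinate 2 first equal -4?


t=0: X=(-1, -5, -6, -3), d=4 → +e3, X_1=(-1, -5, -5, -3)
t=1: X=(-1, -5, -5, -3), d=5 → -e3, X_2=(-1, -5, -6, -3)
t=2: X=(-1, -5, -6, -3), d=7 → -e4, X_3=(-1, -5, -6, -4)
t=3: X=(-1, -5, -6, -4), d=2 → +e2, X_4=(-1, -4, -6, -4)
t=4: X=(-1, -4, -6, -4), d=7 → -e4, X_5=(-1, -4, -6, -5)
t=5: X=(-1, -4, -6, -5), d=5 → -e3, X_6=(-1, -4, -7, -5)
t=6: X=(-1, -4, -7, -5), d=0 → +e1, X_7=(0, -4, -7, -5)
t=7: X=(0, -4, -7, -5), d=4 → +e3, X_8=(0, -4, -6, -5)
t=8: X=(0, -4, -6, -5), d=2 → +e2, X_9=(0, -3, -6, -5)
t=9: X=(0, -3, -6, -5), d=4 → +e3, X_10=(0, -3, -5, -5)
t=10: X=(0, -3, -5, -5), d=5 → -e3, X_11=(0, -3, -6, -5)
t=11: X=(0, -3, -6, -5), d=5 → -e3, X_12=(0, -3, -7, -5)

4
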